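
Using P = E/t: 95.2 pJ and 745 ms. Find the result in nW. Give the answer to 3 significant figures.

0.128 nW

(95.2e-12) / (745e-3) = 0.12779e-9 W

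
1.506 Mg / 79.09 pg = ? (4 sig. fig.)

19040000000000000

(1.506e6) / (79.09e-12) = 0.019042e18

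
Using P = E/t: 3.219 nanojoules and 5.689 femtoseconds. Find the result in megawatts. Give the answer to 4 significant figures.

0.5658 megawatts

(3.219e-9) / (5.689e-15) = 0.565829e6 W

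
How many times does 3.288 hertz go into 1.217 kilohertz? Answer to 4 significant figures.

(1.217 × 10³) / (3.288) = 0.37013 × 10³

370.1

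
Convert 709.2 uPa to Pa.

micro = 10⁻⁶, (no prefix) = 10⁰; factor is 10⁻⁶.
709.2 × 10⁻⁶ = 0.0007092

0.0007092 Pa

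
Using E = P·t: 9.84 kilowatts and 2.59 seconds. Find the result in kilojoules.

25.4856 kilojoules

9.84e3 × 2.59 = 25.4856e3 J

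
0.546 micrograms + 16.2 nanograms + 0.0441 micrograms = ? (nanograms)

In nanograms:
  0.546 micrograms = 0.546 × 10³ nanograms = 546
  16.2 nanograms → 16.2
  0.0441 micrograms = 0.0441 × 10³ nanograms = 44.1
Sum: 546 + 16.2 + 44.1 = 606.3

606.3 nanograms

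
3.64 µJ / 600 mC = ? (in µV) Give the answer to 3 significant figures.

(3.64e-6) / (600e-3) = 0.0060667e-3 V

6.07 µV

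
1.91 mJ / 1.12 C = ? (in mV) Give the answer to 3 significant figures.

1.71 mV

(1.91e-3) / (1.12) = 1.7054e-3 V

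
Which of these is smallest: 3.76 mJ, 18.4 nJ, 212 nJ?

18.4 nJ

3.76 mJ = 0.00376 J
18.4 nJ = 0.0000000184 J
212 nJ = 0.000000212 J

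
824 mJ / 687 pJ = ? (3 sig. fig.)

(824 × 10^-3) / (687 × 10^-12) = 1.199 × 10^9

1200000000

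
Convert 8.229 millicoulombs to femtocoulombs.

milli = 10⁻³, femto = 10⁻¹⁵; factor is 10¹².
8.229 × 10¹² = 8229000000000

8229000000000 femtocoulombs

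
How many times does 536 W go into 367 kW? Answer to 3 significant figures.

685

(367 × 10^3) / (536) = 0.6847 × 10^3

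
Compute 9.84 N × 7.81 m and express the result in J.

76.8504 J

9.84 × 7.81 = 76.8504 J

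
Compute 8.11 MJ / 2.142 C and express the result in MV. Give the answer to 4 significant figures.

3.786 MV

(8.11e6) / (2.142) = 3.78618e6 V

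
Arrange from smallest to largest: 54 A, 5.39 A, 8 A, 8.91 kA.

5.39 A < 8 A < 54 A < 8.91 kA

54 A = 54 A
5.39 A = 5.39 A
8 A = 8 A
8.91 kA = 8910 A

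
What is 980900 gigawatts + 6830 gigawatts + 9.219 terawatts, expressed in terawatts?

996.949 terawatts

In terawatts:
  980900 gigawatts = 980900 × 10^-3 terawatts = 980.9
  6830 gigawatts = 6830 × 10^-3 terawatts = 6.83
  9.219 terawatts → 9.219
Sum: 980.9 + 6.83 + 9.219 = 996.949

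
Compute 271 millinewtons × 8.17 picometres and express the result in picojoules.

2.21407 picojoules

271e-3 × 8.17e-12 = 2214.07e-15 J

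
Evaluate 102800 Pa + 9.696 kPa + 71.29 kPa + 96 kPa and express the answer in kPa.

279.786 kPa

In kPa:
  102800 Pa = 102800e-3 kPa = 102.8
  9.696 kPa → 9.696
  71.29 kPa → 71.29
  96 kPa → 96
Sum: 102.8 + 9.696 + 71.29 + 96 = 279.786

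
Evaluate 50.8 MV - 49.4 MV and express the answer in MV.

In MV:
  50.8 MV → 50.8
  49.4 MV → 49.4
Difference: 50.8 - 49.4 = 1.4

1.4 MV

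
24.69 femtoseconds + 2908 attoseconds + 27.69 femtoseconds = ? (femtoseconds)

In femtoseconds:
  24.69 femtoseconds → 24.69
  2908 attoseconds = 2908 × 10^-3 femtoseconds = 2.908
  27.69 femtoseconds → 27.69
Sum: 24.69 + 2.908 + 27.69 = 55.288

55.288 femtoseconds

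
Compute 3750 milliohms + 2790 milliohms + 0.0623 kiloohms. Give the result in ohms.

In ohms:
  3750 milliohms = 3750e-3 ohms = 3.75
  2790 milliohms = 2790e-3 ohms = 2.79
  0.0623 kiloohms = 0.0623e3 ohms = 62.3
Sum: 3.75 + 2.79 + 62.3 = 68.84

68.84 ohms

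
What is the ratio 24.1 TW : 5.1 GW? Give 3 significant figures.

4730

(24.1e12) / (5.1e9) = 4.725e3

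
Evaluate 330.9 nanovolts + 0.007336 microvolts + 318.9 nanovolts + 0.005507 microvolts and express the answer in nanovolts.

In nanovolts:
  330.9 nanovolts → 330.9
  0.007336 microvolts = 0.007336 × 10³ nanovolts = 7.336
  318.9 nanovolts → 318.9
  0.005507 microvolts = 0.005507 × 10³ nanovolts = 5.507
Sum: 330.9 + 7.336 + 318.9 + 5.507 = 662.643

662.643 nanovolts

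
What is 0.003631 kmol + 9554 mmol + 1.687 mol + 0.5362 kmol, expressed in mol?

In mol:
  0.003631 kmol = 0.003631 × 10^3 mol = 3.631
  9554 mmol = 9554 × 10^-3 mol = 9.554
  1.687 mol → 1.687
  0.5362 kmol = 0.5362 × 10^3 mol = 536.2
Sum: 3.631 + 9.554 + 1.687 + 536.2 = 551.072

551.072 mol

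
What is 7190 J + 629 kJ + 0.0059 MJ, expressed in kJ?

In kJ:
  7190 J = 7190 × 10^-3 kJ = 7.19
  629 kJ → 629
  0.0059 MJ = 0.0059 × 10^3 kJ = 5.9
Sum: 7.19 + 629 + 5.9 = 642.09

642.09 kJ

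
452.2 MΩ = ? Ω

mega = 10⁶, (no prefix) = 10⁰; factor is 10⁶.
452.2 × 10⁶ = 452200000

452200000 Ω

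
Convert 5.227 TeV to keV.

tera = 10¹², kilo = 10³; factor is 10⁹.
5.227 × 10⁹ = 5227000000

5227000000 keV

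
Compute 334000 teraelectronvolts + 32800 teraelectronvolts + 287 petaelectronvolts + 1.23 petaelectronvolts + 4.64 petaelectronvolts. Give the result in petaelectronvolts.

In petaelectronvolts:
  334000 teraelectronvolts = 334000 × 10^-3 petaelectronvolts = 334
  32800 teraelectronvolts = 32800 × 10^-3 petaelectronvolts = 32.8
  287 petaelectronvolts → 287
  1.23 petaelectronvolts → 1.23
  4.64 petaelectronvolts → 4.64
Sum: 334 + 32.8 + 287 + 1.23 + 4.64 = 659.67

659.67 petaelectronvolts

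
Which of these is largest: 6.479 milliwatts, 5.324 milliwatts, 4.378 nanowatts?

6.479 milliwatts

6.479 milliwatts = 0.006479 watts
5.324 milliwatts = 0.005324 watts
4.378 nanowatts = 0.000000004378 watts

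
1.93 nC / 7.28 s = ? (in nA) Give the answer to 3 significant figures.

(1.93e-9) / (7.28) = 0.26511e-9 A

0.265 nA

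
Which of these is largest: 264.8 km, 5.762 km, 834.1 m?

264.8 km

264.8 km = 264800 m
5.762 km = 5762 m
834.1 m = 834.1 m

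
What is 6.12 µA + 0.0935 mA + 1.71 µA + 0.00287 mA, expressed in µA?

In µA:
  6.12 µA → 6.12
  0.0935 mA = 0.0935 × 10³ µA = 93.5
  1.71 µA → 1.71
  0.00287 mA = 0.00287 × 10³ µA = 2.87
Sum: 6.12 + 93.5 + 1.71 + 2.87 = 104.2

104.2 µA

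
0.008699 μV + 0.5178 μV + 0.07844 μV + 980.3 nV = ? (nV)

1585.239 nV

In nV:
  0.008699 μV = 0.008699e3 nV = 8.699
  0.5178 μV = 0.5178e3 nV = 517.8
  0.07844 μV = 0.07844e3 nV = 78.44
  980.3 nV → 980.3
Sum: 8.699 + 517.8 + 78.44 + 980.3 = 1585.239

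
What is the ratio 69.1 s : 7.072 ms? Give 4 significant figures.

(69.1) / (7.072e-3) = 9.7709e3

9771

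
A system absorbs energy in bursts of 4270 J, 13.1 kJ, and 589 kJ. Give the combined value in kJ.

606.37 kJ

In kJ:
  4270 J = 4270 × 10^-3 kJ = 4.27
  13.1 kJ → 13.1
  589 kJ → 589
Sum: 4.27 + 13.1 + 589 = 606.37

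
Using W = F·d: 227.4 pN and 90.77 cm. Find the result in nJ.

0.20641098 nJ

227.4e-12 × 90.77e-2 = 20641.098e-14 J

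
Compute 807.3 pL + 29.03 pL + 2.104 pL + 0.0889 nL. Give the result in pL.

927.334 pL

In pL:
  807.3 pL → 807.3
  29.03 pL → 29.03
  2.104 pL → 2.104
  0.0889 nL = 0.0889 × 10³ pL = 88.9
Sum: 807.3 + 29.03 + 2.104 + 88.9 = 927.334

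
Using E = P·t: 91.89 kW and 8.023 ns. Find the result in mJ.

91.89 × 10^3 × 8.023 × 10^-9 = 737.23347 × 10^-6 J

0.73723347 mJ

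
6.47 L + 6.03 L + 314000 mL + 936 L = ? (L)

In L:
  6.47 L → 6.47
  6.03 L → 6.03
  314000 mL = 314000e-3 L = 314
  936 L → 936
Sum: 6.47 + 6.03 + 314 + 936 = 1262.5

1262.5 L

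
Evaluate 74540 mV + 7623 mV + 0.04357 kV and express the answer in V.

In V:
  74540 mV = 74540 × 10⁻³ V = 74.54
  7623 mV = 7623 × 10⁻³ V = 7.623
  0.04357 kV = 0.04357 × 10³ V = 43.57
Sum: 74.54 + 7.623 + 43.57 = 125.733

125.733 V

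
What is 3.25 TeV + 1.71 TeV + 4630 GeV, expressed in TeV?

9.59 TeV

In TeV:
  3.25 TeV → 3.25
  1.71 TeV → 1.71
  4630 GeV = 4630 × 10⁻³ TeV = 4.63
Sum: 3.25 + 1.71 + 4.63 = 9.59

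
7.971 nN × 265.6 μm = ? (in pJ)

7.971 × 10^-9 × 265.6 × 10^-6 = 2117.0976 × 10^-15 J

2.1170976 pJ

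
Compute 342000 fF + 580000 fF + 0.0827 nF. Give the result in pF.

1004.7 pF

In pF:
  342000 fF = 342000 × 10⁻³ pF = 342
  580000 fF = 580000 × 10⁻³ pF = 580
  0.0827 nF = 0.0827 × 10³ pF = 82.7
Sum: 342 + 580 + 82.7 = 1004.7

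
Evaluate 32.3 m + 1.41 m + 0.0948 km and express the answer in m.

128.51 m

In m:
  32.3 m → 32.3
  1.41 m → 1.41
  0.0948 km = 0.0948 × 10³ m = 94.8
Sum: 32.3 + 1.41 + 94.8 = 128.51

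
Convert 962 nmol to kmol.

0.000000000962 kmol

nano = 1e-9, kilo = 1e3; factor is 1e-12.
962 × 1e-12 = 0.000000000962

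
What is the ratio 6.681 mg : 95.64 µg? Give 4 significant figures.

69.86

(6.681 × 10^-3) / (95.64 × 10^-6) = 0.069856 × 10^3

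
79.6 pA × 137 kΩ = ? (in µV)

79.6e-12 × 137e3 = 10905.2e-9 V

10.9052 µV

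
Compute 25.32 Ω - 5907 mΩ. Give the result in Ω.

19.413 Ω

In Ω:
  25.32 Ω → 25.32
  5907 mΩ = 5907 × 10^-3 Ω = 5.907
Difference: 25.32 - 5.907 = 19.413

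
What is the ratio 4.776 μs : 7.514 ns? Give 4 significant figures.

635.6

(4.776 × 10⁻⁶) / (7.514 × 10⁻⁹) = 0.63561 × 10³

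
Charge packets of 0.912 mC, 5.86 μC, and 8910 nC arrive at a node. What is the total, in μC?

926.77 μC

In μC:
  0.912 mC = 0.912 × 10^3 μC = 912
  5.86 μC → 5.86
  8910 nC = 8910 × 10^-3 μC = 8.91
Sum: 912 + 5.86 + 8.91 = 926.77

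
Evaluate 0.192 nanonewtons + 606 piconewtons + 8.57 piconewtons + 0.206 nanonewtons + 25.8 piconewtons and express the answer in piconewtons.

In piconewtons:
  0.192 nanonewtons = 0.192 × 10³ piconewtons = 192
  606 piconewtons → 606
  8.57 piconewtons → 8.57
  0.206 nanonewtons = 0.206 × 10³ piconewtons = 206
  25.8 piconewtons → 25.8
Sum: 192 + 606 + 8.57 + 206 + 25.8 = 1038.37

1038.37 piconewtons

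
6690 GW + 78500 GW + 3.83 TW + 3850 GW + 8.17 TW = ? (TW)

In TW:
  6690 GW = 6690 × 10⁻³ TW = 6.69
  78500 GW = 78500 × 10⁻³ TW = 78.5
  3.83 TW → 3.83
  3850 GW = 3850 × 10⁻³ TW = 3.85
  8.17 TW → 8.17
Sum: 6.69 + 78.5 + 3.83 + 3.85 + 8.17 = 101.04

101.04 TW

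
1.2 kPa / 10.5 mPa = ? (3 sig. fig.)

114000

(1.2 × 10³) / (10.5 × 10⁻³) = 0.1143 × 10⁶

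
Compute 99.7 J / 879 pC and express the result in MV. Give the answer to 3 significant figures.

113000 MV

(99.7) / (879e-12) = 0.11342e12 V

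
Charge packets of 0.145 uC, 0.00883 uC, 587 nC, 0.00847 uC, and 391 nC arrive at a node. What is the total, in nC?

1140.3 nC

In nC:
  0.145 uC = 0.145 × 10³ nC = 145
  0.00883 uC = 0.00883 × 10³ nC = 8.83
  587 nC → 587
  0.00847 uC = 0.00847 × 10³ nC = 8.47
  391 nC → 391
Sum: 145 + 8.83 + 587 + 8.47 + 391 = 1140.3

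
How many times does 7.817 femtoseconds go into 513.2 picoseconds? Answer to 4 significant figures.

(513.2e-12) / (7.817e-15) = 65.652e3

65650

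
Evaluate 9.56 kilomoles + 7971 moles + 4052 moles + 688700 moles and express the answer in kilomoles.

In kilomoles:
  9.56 kilomoles → 9.56
  7971 moles = 7971e-3 kilomoles = 7.971
  4052 moles = 4052e-3 kilomoles = 4.052
  688700 moles = 688700e-3 kilomoles = 688.7
Sum: 9.56 + 7.971 + 4.052 + 688.7 = 710.283

710.283 kilomoles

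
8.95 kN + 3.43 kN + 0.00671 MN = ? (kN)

In kN:
  8.95 kN → 8.95
  3.43 kN → 3.43
  0.00671 MN = 0.00671 × 10^3 kN = 6.71
Sum: 8.95 + 3.43 + 6.71 = 19.09

19.09 kN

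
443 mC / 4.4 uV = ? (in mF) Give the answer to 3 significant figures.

101000000 mF

(443e-3) / (4.4e-6) = 100.68e3 F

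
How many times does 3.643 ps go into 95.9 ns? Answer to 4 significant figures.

(95.9 × 10⁻⁹) / (3.643 × 10⁻¹²) = 26.324 × 10³

26320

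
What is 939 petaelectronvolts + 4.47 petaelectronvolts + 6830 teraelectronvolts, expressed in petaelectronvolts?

950.3 petaelectronvolts

In petaelectronvolts:
  939 petaelectronvolts → 939
  4.47 petaelectronvolts → 4.47
  6830 teraelectronvolts = 6830 × 10^-3 petaelectronvolts = 6.83
Sum: 939 + 4.47 + 6.83 = 950.3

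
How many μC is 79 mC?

79000 μC

milli = 1e-3, micro = 1e-6; factor is 1e3.
79 × 1e3 = 79000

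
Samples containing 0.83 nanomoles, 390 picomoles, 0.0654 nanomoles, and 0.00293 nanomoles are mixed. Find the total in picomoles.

In picomoles:
  0.83 nanomoles = 0.83e3 picomoles = 830
  390 picomoles → 390
  0.0654 nanomoles = 0.0654e3 picomoles = 65.4
  0.00293 nanomoles = 0.00293e3 picomoles = 2.93
Sum: 830 + 390 + 65.4 + 2.93 = 1288.33

1288.33 picomoles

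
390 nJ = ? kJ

nano = 10^-9, kilo = 10^3; factor is 10^-12.
390 × 10^-12 = 0.00000000039

0.00000000039 kJ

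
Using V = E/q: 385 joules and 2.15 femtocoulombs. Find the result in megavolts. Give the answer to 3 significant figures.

(385) / (2.15 × 10⁻¹⁵) = 179.07 × 10¹⁵ V

179000000000 megavolts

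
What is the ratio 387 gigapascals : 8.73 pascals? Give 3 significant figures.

(387e9) / (8.73) = 44.33e9

44300000000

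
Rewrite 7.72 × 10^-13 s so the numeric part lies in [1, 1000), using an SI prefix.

= 772 × 10^-15 s; 10^-15 is femto.

772 fs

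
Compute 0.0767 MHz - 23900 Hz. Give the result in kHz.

In kHz:
  0.0767 MHz = 0.0767e3 kHz = 76.7
  23900 Hz = 23900e-3 kHz = 23.9
Difference: 76.7 - 23.9 = 52.8

52.8 kHz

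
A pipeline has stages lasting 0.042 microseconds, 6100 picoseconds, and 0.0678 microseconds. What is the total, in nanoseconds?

115.9 nanoseconds

In nanoseconds:
  0.042 microseconds = 0.042 × 10^3 nanoseconds = 42
  6100 picoseconds = 6100 × 10^-3 nanoseconds = 6.1
  0.0678 microseconds = 0.0678 × 10^3 nanoseconds = 67.8
Sum: 42 + 6.1 + 67.8 = 115.9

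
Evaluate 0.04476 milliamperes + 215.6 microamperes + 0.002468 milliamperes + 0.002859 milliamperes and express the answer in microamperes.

265.687 microamperes

In microamperes:
  0.04476 milliamperes = 0.04476e3 microamperes = 44.76
  215.6 microamperes → 215.6
  0.002468 milliamperes = 0.002468e3 microamperes = 2.468
  0.002859 milliamperes = 0.002859e3 microamperes = 2.859
Sum: 44.76 + 215.6 + 2.468 + 2.859 = 265.687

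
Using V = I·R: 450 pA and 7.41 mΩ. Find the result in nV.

450 × 10⁻¹² × 7.41 × 10⁻³ = 3334.5 × 10⁻¹⁵ V

0.0033345 nV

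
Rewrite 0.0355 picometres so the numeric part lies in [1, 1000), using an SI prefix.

= 35.5 × 10⁻¹⁵ metres; 10⁻¹⁵ is femto.

35.5 femtometres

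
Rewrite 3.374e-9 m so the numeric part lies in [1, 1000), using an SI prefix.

3.374 nm

= 3.374e-9 m; 1e-9 is nano.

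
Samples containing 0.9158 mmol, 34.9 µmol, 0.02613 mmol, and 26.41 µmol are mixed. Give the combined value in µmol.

In µmol:
  0.9158 mmol = 0.9158 × 10³ µmol = 915.8
  34.9 µmol → 34.9
  0.02613 mmol = 0.02613 × 10³ µmol = 26.13
  26.41 µmol → 26.41
Sum: 915.8 + 34.9 + 26.13 + 26.41 = 1003.24

1003.24 µmol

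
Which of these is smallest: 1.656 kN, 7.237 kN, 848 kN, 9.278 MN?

1.656 kN = 1656 N
7.237 kN = 7237 N
848 kN = 848000 N
9.278 MN = 9278000 N

1.656 kN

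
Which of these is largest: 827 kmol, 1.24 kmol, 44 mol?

827 kmol = 827000 mol
1.24 kmol = 1240 mol
44 mol = 44 mol

827 kmol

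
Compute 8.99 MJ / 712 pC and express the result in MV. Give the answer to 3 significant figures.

(8.99e6) / (712e-12) = 0.012626e18 V

12600000000 MV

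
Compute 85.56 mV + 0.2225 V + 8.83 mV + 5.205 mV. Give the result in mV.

In mV:
  85.56 mV → 85.56
  0.2225 V = 0.2225 × 10^3 mV = 222.5
  8.83 mV → 8.83
  5.205 mV → 5.205
Sum: 85.56 + 222.5 + 8.83 + 5.205 = 322.095

322.095 mV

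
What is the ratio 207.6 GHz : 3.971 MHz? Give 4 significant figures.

52280

(207.6e9) / (3.971e6) = 52.279e3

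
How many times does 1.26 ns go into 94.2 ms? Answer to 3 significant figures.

74800000

(94.2e-3) / (1.26e-9) = 74.76e6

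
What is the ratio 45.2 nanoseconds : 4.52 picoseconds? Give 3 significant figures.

(45.2e-9) / (4.52e-12) = 10e3

10000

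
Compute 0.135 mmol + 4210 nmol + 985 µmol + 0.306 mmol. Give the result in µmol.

In µmol:
  0.135 mmol = 0.135e3 µmol = 135
  4210 nmol = 4210e-3 µmol = 4.21
  985 µmol → 985
  0.306 mmol = 0.306e3 µmol = 306
Sum: 135 + 4.21 + 985 + 306 = 1430.21

1430.21 µmol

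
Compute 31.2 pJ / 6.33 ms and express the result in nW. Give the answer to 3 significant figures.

(31.2 × 10⁻¹²) / (6.33 × 10⁻³) = 4.9289 × 10⁻⁹ W

4.93 nW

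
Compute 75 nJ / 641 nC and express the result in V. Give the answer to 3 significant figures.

0.117 V

(75 × 10^-9) / (641 × 10^-9) = 0.117 V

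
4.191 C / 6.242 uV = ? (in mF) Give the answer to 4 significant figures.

(4.191) / (6.242 × 10⁻⁶) = 0.671419 × 10⁶ F

671400000 mF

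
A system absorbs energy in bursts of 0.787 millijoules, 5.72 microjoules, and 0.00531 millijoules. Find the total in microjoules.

In microjoules:
  0.787 millijoules = 0.787 × 10^3 microjoules = 787
  5.72 microjoules → 5.72
  0.00531 millijoules = 0.00531 × 10^3 microjoules = 5.31
Sum: 787 + 5.72 + 5.31 = 798.03

798.03 microjoules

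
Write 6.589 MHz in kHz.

6589 kHz

mega = 1e6, kilo = 1e3; factor is 1e3.
6.589 × 1e3 = 6589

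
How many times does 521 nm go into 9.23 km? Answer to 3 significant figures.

17700000000

(9.23 × 10³) / (521 × 10⁻⁹) = 0.01772 × 10¹²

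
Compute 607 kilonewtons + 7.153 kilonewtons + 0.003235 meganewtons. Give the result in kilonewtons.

In kilonewtons:
  607 kilonewtons → 607
  7.153 kilonewtons → 7.153
  0.003235 meganewtons = 0.003235 × 10³ kilonewtons = 3.235
Sum: 607 + 7.153 + 3.235 = 617.388

617.388 kilonewtons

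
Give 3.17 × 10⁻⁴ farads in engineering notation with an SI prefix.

= 317 × 10⁻⁶ farads; 10⁻⁶ is micro.

317 microfarads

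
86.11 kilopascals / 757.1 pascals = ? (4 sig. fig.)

113.7

(86.11 × 10³) / (757.1) = 0.11374 × 10³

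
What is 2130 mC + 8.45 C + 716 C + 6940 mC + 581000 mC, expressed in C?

1314.52 C

In C:
  2130 mC = 2130e-3 C = 2.13
  8.45 C → 8.45
  716 C → 716
  6940 mC = 6940e-3 C = 6.94
  581000 mC = 581000e-3 C = 581
Sum: 2.13 + 8.45 + 716 + 6.94 + 581 = 1314.52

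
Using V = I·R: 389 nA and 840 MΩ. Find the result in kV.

389 × 10^-9 × 840 × 10^6 = 326760 × 10^-3 V

0.32676 kV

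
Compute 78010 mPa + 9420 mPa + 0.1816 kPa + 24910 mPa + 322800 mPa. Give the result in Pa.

In Pa:
  78010 mPa = 78010 × 10^-3 Pa = 78.01
  9420 mPa = 9420 × 10^-3 Pa = 9.42
  0.1816 kPa = 0.1816 × 10^3 Pa = 181.6
  24910 mPa = 24910 × 10^-3 Pa = 24.91
  322800 mPa = 322800 × 10^-3 Pa = 322.8
Sum: 78.01 + 9.42 + 181.6 + 24.91 + 322.8 = 616.74

616.74 Pa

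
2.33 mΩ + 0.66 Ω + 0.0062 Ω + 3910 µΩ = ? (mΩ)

In mΩ:
  2.33 mΩ → 2.33
  0.66 Ω = 0.66 × 10³ mΩ = 660
  0.0062 Ω = 0.0062 × 10³ mΩ = 6.2
  3910 µΩ = 3910 × 10⁻³ mΩ = 3.91
Sum: 2.33 + 660 + 6.2 + 3.91 = 672.44

672.44 mΩ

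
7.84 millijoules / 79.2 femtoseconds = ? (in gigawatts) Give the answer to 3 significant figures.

(7.84 × 10⁻³) / (79.2 × 10⁻¹⁵) = 0.09899 × 10¹² W

99.0 gigawatts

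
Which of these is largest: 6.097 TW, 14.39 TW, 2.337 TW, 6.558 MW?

6.097 TW = 6097000000000 W
14.39 TW = 14390000000000 W
2.337 TW = 2337000000000 W
6.558 MW = 6558000 W

14.39 TW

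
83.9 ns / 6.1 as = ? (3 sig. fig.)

(83.9 × 10⁻⁹) / (6.1 × 10⁻¹⁸) = 13.75 × 10⁹

13800000000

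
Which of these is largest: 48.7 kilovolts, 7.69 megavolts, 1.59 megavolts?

7.69 megavolts

48.7 kilovolts = 48700 volts
7.69 megavolts = 7690000 volts
1.59 megavolts = 1590000 volts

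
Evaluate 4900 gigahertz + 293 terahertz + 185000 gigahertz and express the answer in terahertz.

482.9 terahertz

In terahertz:
  4900 gigahertz = 4900e-3 terahertz = 4.9
  293 terahertz → 293
  185000 gigahertz = 185000e-3 terahertz = 185
Sum: 4.9 + 293 + 185 = 482.9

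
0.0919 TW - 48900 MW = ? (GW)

43 GW

In GW:
  0.0919 TW = 0.0919 × 10³ GW = 91.9
  48900 MW = 48900 × 10⁻³ GW = 48.9
Difference: 91.9 - 48.9 = 43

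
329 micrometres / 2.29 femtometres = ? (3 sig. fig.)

144000000000

(329e-6) / (2.29e-15) = 143.7e9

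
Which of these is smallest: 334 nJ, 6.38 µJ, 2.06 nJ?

2.06 nJ

334 nJ = 0.000000334 J
6.38 µJ = 0.00000638 J
2.06 nJ = 0.00000000206 J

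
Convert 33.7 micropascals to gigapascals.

0.0000000000000337 gigapascals

micro = 1e-6, giga = 1e9; factor is 1e-15.
33.7 × 1e-15 = 0.0000000000000337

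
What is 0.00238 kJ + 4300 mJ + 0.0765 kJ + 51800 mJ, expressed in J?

In J:
  0.00238 kJ = 0.00238e3 J = 2.38
  4300 mJ = 4300e-3 J = 4.3
  0.0765 kJ = 0.0765e3 J = 76.5
  51800 mJ = 51800e-3 J = 51.8
Sum: 2.38 + 4.3 + 76.5 + 51.8 = 134.98

134.98 J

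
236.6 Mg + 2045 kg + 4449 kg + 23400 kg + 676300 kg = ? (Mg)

942.794 Mg

In Mg:
  236.6 Mg → 236.6
  2045 kg = 2045 × 10^-3 Mg = 2.045
  4449 kg = 4449 × 10^-3 Mg = 4.449
  23400 kg = 23400 × 10^-3 Mg = 23.4
  676300 kg = 676300 × 10^-3 Mg = 676.3
Sum: 236.6 + 2.045 + 4.449 + 23.4 + 676.3 = 942.794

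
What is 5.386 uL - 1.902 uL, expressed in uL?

3.484 uL

In uL:
  5.386 uL → 5.386
  1.902 uL → 1.902
Difference: 5.386 - 1.902 = 3.484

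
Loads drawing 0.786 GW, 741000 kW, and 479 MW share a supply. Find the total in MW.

2006 MW

In MW:
  0.786 GW = 0.786 × 10^3 MW = 786
  741000 kW = 741000 × 10^-3 MW = 741
  479 MW → 479
Sum: 786 + 741 + 479 = 2006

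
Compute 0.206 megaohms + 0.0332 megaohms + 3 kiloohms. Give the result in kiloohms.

242.2 kiloohms

In kiloohms:
  0.206 megaohms = 0.206 × 10^3 kiloohms = 206
  0.0332 megaohms = 0.0332 × 10^3 kiloohms = 33.2
  3 kiloohms → 3
Sum: 206 + 33.2 + 3 = 242.2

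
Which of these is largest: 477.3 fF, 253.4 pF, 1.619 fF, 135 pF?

253.4 pF

477.3 fF = 0.0000000000004773 F
253.4 pF = 0.0000000002534 F
1.619 fF = 0.000000000000001619 F
135 pF = 0.000000000135 F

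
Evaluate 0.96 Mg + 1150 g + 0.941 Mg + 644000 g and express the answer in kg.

In kg:
  0.96 Mg = 0.96e3 kg = 960
  1150 g = 1150e-3 kg = 1.15
  0.941 Mg = 0.941e3 kg = 941
  644000 g = 644000e-3 kg = 644
Sum: 960 + 1.15 + 941 + 644 = 2546.15

2546.15 kg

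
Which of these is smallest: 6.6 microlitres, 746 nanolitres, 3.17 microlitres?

746 nanolitres

6.6 microlitres = 0.0000066 litres
746 nanolitres = 0.000000746 litres
3.17 microlitres = 0.00000317 litres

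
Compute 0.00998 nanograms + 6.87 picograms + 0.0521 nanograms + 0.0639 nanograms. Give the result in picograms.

In picograms:
  0.00998 nanograms = 0.00998e3 picograms = 9.98
  6.87 picograms → 6.87
  0.0521 nanograms = 0.0521e3 picograms = 52.1
  0.0639 nanograms = 0.0639e3 picograms = 63.9
Sum: 9.98 + 6.87 + 52.1 + 63.9 = 132.85

132.85 picograms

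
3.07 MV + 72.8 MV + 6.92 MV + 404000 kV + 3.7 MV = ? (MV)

In MV:
  3.07 MV → 3.07
  72.8 MV → 72.8
  6.92 MV → 6.92
  404000 kV = 404000e-3 MV = 404
  3.7 MV → 3.7
Sum: 3.07 + 72.8 + 6.92 + 404 + 3.7 = 490.49

490.49 MV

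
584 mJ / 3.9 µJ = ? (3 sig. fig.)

(584 × 10^-3) / (3.9 × 10^-6) = 149.7 × 10^3

150000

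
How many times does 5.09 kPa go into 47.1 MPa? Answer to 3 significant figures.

(47.1e6) / (5.09e3) = 9.253e3

9250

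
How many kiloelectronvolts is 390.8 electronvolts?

0.3908 kiloelectronvolts

(no prefix) = 10⁰, kilo = 10³; factor is 10⁻³.
390.8 × 10⁻³ = 0.3908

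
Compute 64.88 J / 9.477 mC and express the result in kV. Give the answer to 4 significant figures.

(64.88) / (9.477 × 10^-3) = 6.84605 × 10^3 V

6.846 kV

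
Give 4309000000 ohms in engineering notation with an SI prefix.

= 4.309 × 10⁹ ohms; 10⁹ is giga.

4.309 gigaohms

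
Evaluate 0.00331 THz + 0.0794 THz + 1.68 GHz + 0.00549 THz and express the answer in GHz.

89.88 GHz

In GHz:
  0.00331 THz = 0.00331e3 GHz = 3.31
  0.0794 THz = 0.0794e3 GHz = 79.4
  1.68 GHz → 1.68
  0.00549 THz = 0.00549e3 GHz = 5.49
Sum: 3.31 + 79.4 + 1.68 + 5.49 = 89.88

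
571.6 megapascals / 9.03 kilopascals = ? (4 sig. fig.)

(571.6e6) / (9.03e3) = 63.3e3

63300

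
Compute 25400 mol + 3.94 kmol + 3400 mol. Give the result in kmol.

In kmol:
  25400 mol = 25400e-3 kmol = 25.4
  3.94 kmol → 3.94
  3400 mol = 3400e-3 kmol = 3.4
Sum: 25.4 + 3.94 + 3.4 = 32.74

32.74 kmol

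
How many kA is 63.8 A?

0.0638 kA

(no prefix) = 10^0, kilo = 10^3; factor is 10^-3.
63.8 × 10^-3 = 0.0638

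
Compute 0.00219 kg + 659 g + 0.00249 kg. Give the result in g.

In g:
  0.00219 kg = 0.00219e3 g = 2.19
  659 g → 659
  0.00249 kg = 0.00249e3 g = 2.49
Sum: 2.19 + 659 + 2.49 = 663.68

663.68 g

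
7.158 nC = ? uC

nano = 10^-9, micro = 10^-6; factor is 10^-3.
7.158 × 10^-3 = 0.007158

0.007158 uC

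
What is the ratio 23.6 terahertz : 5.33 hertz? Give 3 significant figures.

4430000000000

(23.6e12) / (5.33) = 4.428e12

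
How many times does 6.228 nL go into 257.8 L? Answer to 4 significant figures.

41390000000

(257.8) / (6.228 × 10⁻⁹) = 41.394 × 10⁹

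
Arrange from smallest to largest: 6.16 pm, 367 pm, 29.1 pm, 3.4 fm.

3.4 fm < 6.16 pm < 29.1 pm < 367 pm

6.16 pm = 0.00000000000616 m
367 pm = 0.000000000367 m
29.1 pm = 0.0000000000291 m
3.4 fm = 0.0000000000000034 m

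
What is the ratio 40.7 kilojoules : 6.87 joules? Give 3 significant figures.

5920

(40.7 × 10³) / (6.87) = 5.924 × 10³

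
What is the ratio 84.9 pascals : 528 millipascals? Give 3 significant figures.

(84.9) / (528 × 10^-3) = 0.1608 × 10^3

161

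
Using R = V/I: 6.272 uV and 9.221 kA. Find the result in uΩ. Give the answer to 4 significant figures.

0.0006802 uΩ

(6.272 × 10⁻⁶) / (9.221 × 10³) = 0.680187 × 10⁻⁹ Ω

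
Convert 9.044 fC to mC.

0.000000000009044 mC

femto = 10^-15, milli = 10^-3; factor is 10^-12.
9.044 × 10^-12 = 0.000000000009044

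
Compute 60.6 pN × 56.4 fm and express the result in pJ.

60.6 × 10^-12 × 56.4 × 10^-15 = 3417.84 × 10^-27 J

0.00000000000341784 pJ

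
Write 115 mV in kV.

milli = 10⁻³, kilo = 10³; factor is 10⁻⁶.
115 × 10⁻⁶ = 0.000115

0.000115 kV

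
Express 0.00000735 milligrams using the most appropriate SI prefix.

= 7.35 × 10^-9 grams; 10^-9 is nano.

7.35 nanograms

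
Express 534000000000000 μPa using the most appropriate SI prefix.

534 MPa

= 534 × 10⁶ Pa; 10⁶ is mega.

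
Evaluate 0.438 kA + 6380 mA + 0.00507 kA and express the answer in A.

In A:
  0.438 kA = 0.438 × 10³ A = 438
  6380 mA = 6380 × 10⁻³ A = 6.38
  0.00507 kA = 0.00507 × 10³ A = 5.07
Sum: 438 + 6.38 + 5.07 = 449.45

449.45 A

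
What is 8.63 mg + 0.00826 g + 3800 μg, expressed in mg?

In mg:
  8.63 mg → 8.63
  0.00826 g = 0.00826 × 10^3 mg = 8.26
  3800 μg = 3800 × 10^-3 mg = 3.8
Sum: 8.63 + 8.26 + 3.8 = 20.69

20.69 mg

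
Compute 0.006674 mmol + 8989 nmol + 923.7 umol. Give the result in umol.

In umol:
  0.006674 mmol = 0.006674 × 10^3 umol = 6.674
  8989 nmol = 8989 × 10^-3 umol = 8.989
  923.7 umol → 923.7
Sum: 6.674 + 8.989 + 923.7 = 939.363

939.363 umol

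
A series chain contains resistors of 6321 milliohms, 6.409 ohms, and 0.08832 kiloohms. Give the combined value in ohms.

101.05 ohms

In ohms:
  6321 milliohms = 6321 × 10^-3 ohms = 6.321
  6.409 ohms → 6.409
  0.08832 kiloohms = 0.08832 × 10^3 ohms = 88.32
Sum: 6.321 + 6.409 + 88.32 = 101.05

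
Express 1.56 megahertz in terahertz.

mega = 1e6, tera = 1e12; factor is 1e-6.
1.56 × 1e-6 = 0.00000156

0.00000156 terahertz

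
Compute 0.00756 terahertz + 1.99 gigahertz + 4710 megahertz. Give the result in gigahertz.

14.26 gigahertz

In gigahertz:
  0.00756 terahertz = 0.00756 × 10³ gigahertz = 7.56
  1.99 gigahertz → 1.99
  4710 megahertz = 4710 × 10⁻³ gigahertz = 4.71
Sum: 7.56 + 1.99 + 4.71 = 14.26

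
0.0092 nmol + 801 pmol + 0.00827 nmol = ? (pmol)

818.47 pmol

In pmol:
  0.0092 nmol = 0.0092e3 pmol = 9.2
  801 pmol → 801
  0.00827 nmol = 0.00827e3 pmol = 8.27
Sum: 9.2 + 801 + 8.27 = 818.47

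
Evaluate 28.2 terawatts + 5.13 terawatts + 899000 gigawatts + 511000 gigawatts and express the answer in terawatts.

1443.33 terawatts

In terawatts:
  28.2 terawatts → 28.2
  5.13 terawatts → 5.13
  899000 gigawatts = 899000e-3 terawatts = 899
  511000 gigawatts = 511000e-3 terawatts = 511
Sum: 28.2 + 5.13 + 899 + 511 = 1443.33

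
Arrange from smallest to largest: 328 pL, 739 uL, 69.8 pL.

69.8 pL < 328 pL < 739 uL

328 pL = 0.000000000328 L
739 uL = 0.000739 L
69.8 pL = 0.0000000000698 L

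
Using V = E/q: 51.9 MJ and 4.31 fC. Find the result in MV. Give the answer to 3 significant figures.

12000000000000000 MV

(51.9e6) / (4.31e-15) = 12.042e21 V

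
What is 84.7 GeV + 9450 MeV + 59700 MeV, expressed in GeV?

In GeV:
  84.7 GeV → 84.7
  9450 MeV = 9450 × 10⁻³ GeV = 9.45
  59700 MeV = 59700 × 10⁻³ GeV = 59.7
Sum: 84.7 + 9.45 + 59.7 = 153.85

153.85 GeV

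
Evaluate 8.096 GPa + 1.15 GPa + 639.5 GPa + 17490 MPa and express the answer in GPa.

666.236 GPa

In GPa:
  8.096 GPa → 8.096
  1.15 GPa → 1.15
  639.5 GPa → 639.5
  17490 MPa = 17490e-3 GPa = 17.49
Sum: 8.096 + 1.15 + 639.5 + 17.49 = 666.236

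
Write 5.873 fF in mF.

femto = 10⁻¹⁵, milli = 10⁻³; factor is 10⁻¹².
5.873 × 10⁻¹² = 0.000000000005873

0.000000000005873 mF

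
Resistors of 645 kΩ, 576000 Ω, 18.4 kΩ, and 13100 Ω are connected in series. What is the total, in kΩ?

In kΩ:
  645 kΩ → 645
  576000 Ω = 576000e-3 kΩ = 576
  18.4 kΩ → 18.4
  13100 Ω = 13100e-3 kΩ = 13.1
Sum: 645 + 576 + 18.4 + 13.1 = 1252.5

1252.5 kΩ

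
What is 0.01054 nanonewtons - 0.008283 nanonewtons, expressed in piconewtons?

2.257 piconewtons

In piconewtons:
  0.01054 nanonewtons = 0.01054 × 10³ piconewtons = 10.54
  0.008283 nanonewtons = 0.008283 × 10³ piconewtons = 8.283
Difference: 10.54 - 8.283 = 2.257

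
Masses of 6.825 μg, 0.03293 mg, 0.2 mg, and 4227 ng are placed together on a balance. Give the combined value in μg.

243.982 μg

In μg:
  6.825 μg → 6.825
  0.03293 mg = 0.03293e3 μg = 32.93
  0.2 mg = 0.2e3 μg = 200
  4227 ng = 4227e-3 μg = 4.227
Sum: 6.825 + 32.93 + 200 + 4.227 = 243.982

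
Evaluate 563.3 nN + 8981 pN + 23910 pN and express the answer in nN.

596.191 nN

In nN:
  563.3 nN → 563.3
  8981 pN = 8981 × 10⁻³ nN = 8.981
  23910 pN = 23910 × 10⁻³ nN = 23.91
Sum: 563.3 + 8.981 + 23.91 = 596.191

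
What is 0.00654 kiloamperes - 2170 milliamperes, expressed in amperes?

In amperes:
  0.00654 kiloamperes = 0.00654e3 amperes = 6.54
  2170 milliamperes = 2170e-3 amperes = 2.17
Difference: 6.54 - 2.17 = 4.37

4.37 amperes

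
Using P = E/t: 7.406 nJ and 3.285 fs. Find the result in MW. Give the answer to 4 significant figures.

(7.406 × 10^-9) / (3.285 × 10^-15) = 2.25449 × 10^6 W

2.254 MW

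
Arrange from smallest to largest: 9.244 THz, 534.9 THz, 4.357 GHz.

4.357 GHz < 9.244 THz < 534.9 THz

9.244 THz = 9244000000000 Hz
534.9 THz = 534900000000000 Hz
4.357 GHz = 4357000000 Hz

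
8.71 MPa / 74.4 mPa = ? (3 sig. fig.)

117000000

(8.71 × 10⁶) / (74.4 × 10⁻³) = 0.1171 × 10⁹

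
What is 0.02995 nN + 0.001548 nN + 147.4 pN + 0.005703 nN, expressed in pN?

184.601 pN

In pN:
  0.02995 nN = 0.02995 × 10^3 pN = 29.95
  0.001548 nN = 0.001548 × 10^3 pN = 1.548
  147.4 pN → 147.4
  0.005703 nN = 0.005703 × 10^3 pN = 5.703
Sum: 29.95 + 1.548 + 147.4 + 5.703 = 184.601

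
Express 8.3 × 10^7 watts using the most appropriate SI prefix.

= 83 × 10^6 watts; 10^6 is mega.

83 megawatts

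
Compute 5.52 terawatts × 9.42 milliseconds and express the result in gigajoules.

5.52 × 10¹² × 9.42 × 10⁻³ = 51.9984 × 10⁹ J

51.9984 gigajoules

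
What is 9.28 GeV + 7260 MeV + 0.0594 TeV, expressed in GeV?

In GeV:
  9.28 GeV → 9.28
  7260 MeV = 7260e-3 GeV = 7.26
  0.0594 TeV = 0.0594e3 GeV = 59.4
Sum: 9.28 + 7.26 + 59.4 = 75.94

75.94 GeV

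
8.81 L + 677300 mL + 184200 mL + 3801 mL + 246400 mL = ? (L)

1120.511 L

In L:
  8.81 L → 8.81
  677300 mL = 677300e-3 L = 677.3
  184200 mL = 184200e-3 L = 184.2
  3801 mL = 3801e-3 L = 3.801
  246400 mL = 246400e-3 L = 246.4
Sum: 8.81 + 677.3 + 184.2 + 3.801 + 246.4 = 1120.511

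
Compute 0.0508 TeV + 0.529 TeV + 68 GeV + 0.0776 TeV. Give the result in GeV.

725.4 GeV

In GeV:
  0.0508 TeV = 0.0508 × 10³ GeV = 50.8
  0.529 TeV = 0.529 × 10³ GeV = 529
  68 GeV → 68
  0.0776 TeV = 0.0776 × 10³ GeV = 77.6
Sum: 50.8 + 529 + 68 + 77.6 = 725.4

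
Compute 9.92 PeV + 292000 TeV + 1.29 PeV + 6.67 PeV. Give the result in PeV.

In PeV:
  9.92 PeV → 9.92
  292000 TeV = 292000 × 10⁻³ PeV = 292
  1.29 PeV → 1.29
  6.67 PeV → 6.67
Sum: 9.92 + 292 + 1.29 + 6.67 = 309.88

309.88 PeV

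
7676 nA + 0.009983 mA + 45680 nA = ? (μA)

63.339 μA

In μA:
  7676 nA = 7676 × 10⁻³ μA = 7.676
  0.009983 mA = 0.009983 × 10³ μA = 9.983
  45680 nA = 45680 × 10⁻³ μA = 45.68
Sum: 7.676 + 9.983 + 45.68 = 63.339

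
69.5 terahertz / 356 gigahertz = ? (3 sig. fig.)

(69.5e12) / (356e9) = 0.1952e3

195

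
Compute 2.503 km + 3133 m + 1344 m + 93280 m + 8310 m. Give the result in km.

In km:
  2.503 km → 2.503
  3133 m = 3133 × 10⁻³ km = 3.133
  1344 m = 1344 × 10⁻³ km = 1.344
  93280 m = 93280 × 10⁻³ km = 93.28
  8310 m = 8310 × 10⁻³ km = 8.31
Sum: 2.503 + 3.133 + 1.344 + 93.28 + 8.31 = 108.57

108.57 km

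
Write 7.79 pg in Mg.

pico = 10^-12, mega = 10^6; factor is 10^-18.
7.79 × 10^-18 = 0.00000000000000000779

0.00000000000000000779 Mg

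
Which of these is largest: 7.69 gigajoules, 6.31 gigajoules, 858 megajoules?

7.69 gigajoules

7.69 gigajoules = 7690000000 joules
6.31 gigajoules = 6310000000 joules
858 megajoules = 858000000 joules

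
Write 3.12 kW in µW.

kilo = 10³, micro = 10⁻⁶; factor is 10⁹.
3.12 × 10⁹ = 3120000000

3120000000 µW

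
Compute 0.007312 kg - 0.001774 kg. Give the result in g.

In g:
  0.007312 kg = 0.007312e3 g = 7.312
  0.001774 kg = 0.001774e3 g = 1.774
Difference: 7.312 - 1.774 = 5.538

5.538 g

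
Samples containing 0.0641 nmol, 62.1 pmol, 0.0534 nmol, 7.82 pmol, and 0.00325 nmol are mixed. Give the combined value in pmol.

190.67 pmol

In pmol:
  0.0641 nmol = 0.0641e3 pmol = 64.1
  62.1 pmol → 62.1
  0.0534 nmol = 0.0534e3 pmol = 53.4
  7.82 pmol → 7.82
  0.00325 nmol = 0.00325e3 pmol = 3.25
Sum: 64.1 + 62.1 + 53.4 + 7.82 + 3.25 = 190.67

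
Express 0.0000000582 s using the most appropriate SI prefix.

= 58.2e-9 s; 1e-9 is nano.

58.2 ns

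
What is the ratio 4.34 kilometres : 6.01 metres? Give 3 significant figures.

(4.34e3) / (6.01) = 0.7221e3

722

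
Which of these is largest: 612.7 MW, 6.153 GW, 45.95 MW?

612.7 MW = 612700000 W
6.153 GW = 6153000000 W
45.95 MW = 45950000 W

6.153 GW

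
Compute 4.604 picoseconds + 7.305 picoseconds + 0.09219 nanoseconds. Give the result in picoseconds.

In picoseconds:
  4.604 picoseconds → 4.604
  7.305 picoseconds → 7.305
  0.09219 nanoseconds = 0.09219 × 10³ picoseconds = 92.19
Sum: 4.604 + 7.305 + 92.19 = 104.099

104.099 picoseconds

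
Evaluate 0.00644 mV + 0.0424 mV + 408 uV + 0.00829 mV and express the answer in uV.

465.13 uV

In uV:
  0.00644 mV = 0.00644 × 10³ uV = 6.44
  0.0424 mV = 0.0424 × 10³ uV = 42.4
  408 uV → 408
  0.00829 mV = 0.00829 × 10³ uV = 8.29
Sum: 6.44 + 42.4 + 408 + 8.29 = 465.13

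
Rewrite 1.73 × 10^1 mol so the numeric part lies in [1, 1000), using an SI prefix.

= 17.3 mol; mantissa already in [1, 1000).

17.3 mol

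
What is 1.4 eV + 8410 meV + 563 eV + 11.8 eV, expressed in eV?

In eV:
  1.4 eV → 1.4
  8410 meV = 8410e-3 eV = 8.41
  563 eV → 563
  11.8 eV → 11.8
Sum: 1.4 + 8.41 + 563 + 11.8 = 584.61

584.61 eV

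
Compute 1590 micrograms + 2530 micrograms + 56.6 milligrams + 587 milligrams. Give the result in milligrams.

647.72 milligrams

In milligrams:
  1590 micrograms = 1590 × 10^-3 milligrams = 1.59
  2530 micrograms = 2530 × 10^-3 milligrams = 2.53
  56.6 milligrams → 56.6
  587 milligrams → 587
Sum: 1.59 + 2.53 + 56.6 + 587 = 647.72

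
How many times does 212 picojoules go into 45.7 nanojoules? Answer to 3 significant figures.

216

(45.7e-9) / (212e-12) = 0.2156e3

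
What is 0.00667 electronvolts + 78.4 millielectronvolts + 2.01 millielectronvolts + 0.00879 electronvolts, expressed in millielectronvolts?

In millielectronvolts:
  0.00667 electronvolts = 0.00667e3 millielectronvolts = 6.67
  78.4 millielectronvolts → 78.4
  2.01 millielectronvolts → 2.01
  0.00879 electronvolts = 0.00879e3 millielectronvolts = 8.79
Sum: 6.67 + 78.4 + 2.01 + 8.79 = 95.87

95.87 millielectronvolts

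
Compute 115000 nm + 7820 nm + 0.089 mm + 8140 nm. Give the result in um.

219.96 um

In um:
  115000 nm = 115000e-3 um = 115
  7820 nm = 7820e-3 um = 7.82
  0.089 mm = 0.089e3 um = 89
  8140 nm = 8140e-3 um = 8.14
Sum: 115 + 7.82 + 89 + 8.14 = 219.96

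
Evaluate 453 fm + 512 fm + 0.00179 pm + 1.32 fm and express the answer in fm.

In fm:
  453 fm → 453
  512 fm → 512
  0.00179 pm = 0.00179 × 10³ fm = 1.79
  1.32 fm → 1.32
Sum: 453 + 512 + 1.79 + 1.32 = 968.11

968.11 fm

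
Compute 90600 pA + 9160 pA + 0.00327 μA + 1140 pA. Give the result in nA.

In nA:
  90600 pA = 90600 × 10⁻³ nA = 90.6
  9160 pA = 9160 × 10⁻³ nA = 9.16
  0.00327 μA = 0.00327 × 10³ nA = 3.27
  1140 pA = 1140 × 10⁻³ nA = 1.14
Sum: 90.6 + 9.16 + 3.27 + 1.14 = 104.17

104.17 nA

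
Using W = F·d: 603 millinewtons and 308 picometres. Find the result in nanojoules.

603e-3 × 308e-12 = 185724e-15 J

0.185724 nanojoules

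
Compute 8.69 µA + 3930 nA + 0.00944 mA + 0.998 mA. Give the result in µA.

In µA:
  8.69 µA → 8.69
  3930 nA = 3930 × 10⁻³ µA = 3.93
  0.00944 mA = 0.00944 × 10³ µA = 9.44
  0.998 mA = 0.998 × 10³ µA = 998
Sum: 8.69 + 3.93 + 9.44 + 998 = 1020.06

1020.06 µA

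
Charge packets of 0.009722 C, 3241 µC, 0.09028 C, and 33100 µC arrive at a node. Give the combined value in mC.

In mC:
  0.009722 C = 0.009722 × 10³ mC = 9.722
  3241 µC = 3241 × 10⁻³ mC = 3.241
  0.09028 C = 0.09028 × 10³ mC = 90.28
  33100 µC = 33100 × 10⁻³ mC = 33.1
Sum: 9.722 + 3.241 + 90.28 + 33.1 = 136.343

136.343 mC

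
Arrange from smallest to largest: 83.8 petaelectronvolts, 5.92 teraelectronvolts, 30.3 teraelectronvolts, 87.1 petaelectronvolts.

83.8 petaelectronvolts = 83800000000000000 electronvolts
5.92 teraelectronvolts = 5920000000000 electronvolts
30.3 teraelectronvolts = 30300000000000 electronvolts
87.1 petaelectronvolts = 87100000000000000 electronvolts

5.92 teraelectronvolts < 30.3 teraelectronvolts < 83.8 petaelectronvolts < 87.1 petaelectronvolts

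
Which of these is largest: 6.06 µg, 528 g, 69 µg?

6.06 µg = 0.00000606 g
528 g = 528 g
69 µg = 0.000069 g

528 g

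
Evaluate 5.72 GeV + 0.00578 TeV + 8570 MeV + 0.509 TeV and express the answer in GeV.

529.07 GeV

In GeV:
  5.72 GeV → 5.72
  0.00578 TeV = 0.00578e3 GeV = 5.78
  8570 MeV = 8570e-3 GeV = 8.57
  0.509 TeV = 0.509e3 GeV = 509
Sum: 5.72 + 5.78 + 8.57 + 509 = 529.07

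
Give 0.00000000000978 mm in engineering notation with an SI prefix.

9.78 fm

= 9.78 × 10⁻¹⁵ m; 10⁻¹⁵ is femto.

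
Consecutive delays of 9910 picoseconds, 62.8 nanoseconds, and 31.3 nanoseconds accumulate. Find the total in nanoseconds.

In nanoseconds:
  9910 picoseconds = 9910 × 10⁻³ nanoseconds = 9.91
  62.8 nanoseconds → 62.8
  31.3 nanoseconds → 31.3
Sum: 9.91 + 62.8 + 31.3 = 104.01

104.01 nanoseconds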